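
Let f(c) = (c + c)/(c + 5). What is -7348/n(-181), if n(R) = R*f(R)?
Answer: 646624/32761 ≈ 19.738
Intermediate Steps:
f(c) = 2*c/(5 + c) (f(c) = (2*c)/(5 + c) = 2*c/(5 + c))
n(R) = 2*R²/(5 + R) (n(R) = R*(2*R/(5 + R)) = 2*R²/(5 + R))
-7348/n(-181) = -7348/(2*(-181)²/(5 - 181)) = -7348/(2*32761/(-176)) = -7348/(2*32761*(-1/176)) = -7348/(-32761/88) = -7348*(-88/32761) = 646624/32761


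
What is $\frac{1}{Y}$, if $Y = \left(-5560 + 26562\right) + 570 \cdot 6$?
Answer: $\frac{1}{24422} \approx 4.0947 \cdot 10^{-5}$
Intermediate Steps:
$Y = 24422$ ($Y = 21002 + 3420 = 24422$)
$\frac{1}{Y} = \frac{1}{24422}$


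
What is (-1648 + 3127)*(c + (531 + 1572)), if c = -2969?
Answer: -1280814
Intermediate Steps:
(-1648 + 3127)*(c + (531 + 1572)) = (-1648 + 3127)*(-2969 + (531 + 1572)) = 1479*(-2969 + 2103) = 1479*(-866) = -1280814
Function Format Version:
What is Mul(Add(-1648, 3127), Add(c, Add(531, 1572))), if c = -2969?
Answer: -1280814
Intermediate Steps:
Mul(Add(-1648, 3127), Add(c, Add(531, 1572))) = Mul(Add(-1648, 3127), Add(-2969, Add(531, 1572))) = Mul(1479, Add(-2969, 2103)) = Mul(1479, -866) = -1280814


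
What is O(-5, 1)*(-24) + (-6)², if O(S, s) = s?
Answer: 12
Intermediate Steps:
O(-5, 1)*(-24) + (-6)² = 1*(-24) + (-6)² = -24 + 36 = 12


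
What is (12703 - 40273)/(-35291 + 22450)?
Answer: 27570/12841 ≈ 2.1470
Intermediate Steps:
(12703 - 40273)/(-35291 + 22450) = -27570/(-12841) = -27570*(-1/12841) = 27570/12841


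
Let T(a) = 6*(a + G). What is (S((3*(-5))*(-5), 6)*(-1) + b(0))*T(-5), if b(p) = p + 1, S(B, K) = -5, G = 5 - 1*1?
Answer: -36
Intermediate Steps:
G = 4 (G = 5 - 1 = 4)
b(p) = 1 + p
T(a) = 24 + 6*a (T(a) = 6*(a + 4) = 6*(4 + a) = 24 + 6*a)
(S((3*(-5))*(-5), 6)*(-1) + b(0))*T(-5) = (-5*(-1) + (1 + 0))*(24 + 6*(-5)) = (5 + 1)*(24 - 30) = 6*(-6) = -36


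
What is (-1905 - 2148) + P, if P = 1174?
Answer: -2879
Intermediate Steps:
(-1905 - 2148) + P = (-1905 - 2148) + 1174 = -4053 + 1174 = -2879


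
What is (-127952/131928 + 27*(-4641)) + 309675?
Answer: 3040396694/16491 ≈ 1.8437e+5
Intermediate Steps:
(-127952/131928 + 27*(-4641)) + 309675 = (-127952*1/131928 - 125307) + 309675 = (-15994/16491 - 125307) + 309675 = -2066453731/16491 + 309675 = 3040396694/16491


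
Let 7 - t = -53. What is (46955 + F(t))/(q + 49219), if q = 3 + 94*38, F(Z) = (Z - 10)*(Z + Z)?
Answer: 7565/7542 ≈ 1.0030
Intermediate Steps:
t = 60 (t = 7 - 1*(-53) = 7 + 53 = 60)
F(Z) = 2*Z*(-10 + Z) (F(Z) = (-10 + Z)*(2*Z) = 2*Z*(-10 + Z))
q = 3575 (q = 3 + 3572 = 3575)
(46955 + F(t))/(q + 49219) = (46955 + 2*60*(-10 + 60))/(3575 + 49219) = (46955 + 2*60*50)/52794 = (46955 + 6000)*(1/52794) = 52955*(1/52794) = 7565/7542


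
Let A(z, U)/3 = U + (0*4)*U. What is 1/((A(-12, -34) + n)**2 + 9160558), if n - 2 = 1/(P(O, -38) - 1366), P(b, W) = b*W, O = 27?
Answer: 5721664/52470852046913 ≈ 1.0904e-7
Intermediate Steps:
P(b, W) = W*b
n = 4783/2392 (n = 2 + 1/(-38*27 - 1366) = 2 + 1/(-1026 - 1366) = 2 + 1/(-2392) = 2 - 1/2392 = 4783/2392 ≈ 1.9996)
A(z, U) = 3*U (A(z, U) = 3*(U + (0*4)*U) = 3*(U + 0*U) = 3*(U + 0) = 3*U)
1/((A(-12, -34) + n)**2 + 9160558) = 1/((3*(-34) + 4783/2392)**2 + 9160558) = 1/((-102 + 4783/2392)**2 + 9160558) = 1/((-239201/2392)**2 + 9160558) = 1/(57217118401/5721664 + 9160558) = 1/(52470852046913/5721664) = 5721664/52470852046913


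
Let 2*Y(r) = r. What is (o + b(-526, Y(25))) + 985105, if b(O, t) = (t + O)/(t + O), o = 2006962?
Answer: 2992068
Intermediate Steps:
Y(r) = r/2
b(O, t) = 1 (b(O, t) = (O + t)/(O + t) = 1)
(o + b(-526, Y(25))) + 985105 = (2006962 + 1) + 985105 = 2006963 + 985105 = 2992068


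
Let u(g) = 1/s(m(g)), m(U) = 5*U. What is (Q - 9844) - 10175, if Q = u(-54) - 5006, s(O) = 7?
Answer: -175174/7 ≈ -25025.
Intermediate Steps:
u(g) = ⅐ (u(g) = 1/7 = ⅐)
Q = -35041/7 (Q = ⅐ - 5006 = -35041/7 ≈ -5005.9)
(Q - 9844) - 10175 = (-35041/7 - 9844) - 10175 = -103949/7 - 10175 = -175174/7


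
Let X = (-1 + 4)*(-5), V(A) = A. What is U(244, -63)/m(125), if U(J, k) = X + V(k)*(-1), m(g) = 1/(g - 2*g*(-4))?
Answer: 54000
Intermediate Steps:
X = -15 (X = 3*(-5) = -15)
m(g) = 1/(9*g) (m(g) = 1/(g + 8*g) = 1/(9*g))
U(J, k) = -15 - k (U(J, k) = -15 + k*(-1) = -15 - k)
U(244, -63)/m(125) = (-15 - 1*(-63))/(((⅑)/125)) = (-15 + 63)/(((⅑)*(1/125))) = 48/(1/1125) = 48*1125 = 54000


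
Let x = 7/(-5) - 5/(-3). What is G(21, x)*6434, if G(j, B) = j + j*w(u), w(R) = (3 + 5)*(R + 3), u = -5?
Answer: -2026710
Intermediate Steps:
w(R) = 24 + 8*R (w(R) = 8*(3 + R) = 24 + 8*R)
x = 4/15 (x = 7*(-1/5) - 5*(-1/3) = -7/5 + 5/3 = 4/15 ≈ 0.26667)
G(j, B) = -15*j (G(j, B) = j + j*(24 + 8*(-5)) = j + j*(24 - 40) = j + j*(-16) = j - 16*j = -15*j)
G(21, x)*6434 = -15*21*6434 = -315*6434 = -2026710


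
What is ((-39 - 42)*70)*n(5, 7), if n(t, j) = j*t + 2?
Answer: -209790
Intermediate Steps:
n(t, j) = 2 + j*t
((-39 - 42)*70)*n(5, 7) = ((-39 - 42)*70)*(2 + 7*5) = (-81*70)*(2 + 35) = -5670*37 = -209790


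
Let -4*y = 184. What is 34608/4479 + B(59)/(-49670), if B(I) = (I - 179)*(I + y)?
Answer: 57532220/7415731 ≈ 7.7581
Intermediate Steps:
y = -46 (y = -1/4*184 = -46)
B(I) = (-179 + I)*(-46 + I) (B(I) = (I - 179)*(I - 46) = (-179 + I)*(-46 + I))
34608/4479 + B(59)/(-49670) = 34608/4479 + (8234 + 59**2 - 225*59)/(-49670) = 34608*(1/4479) + (8234 + 3481 - 13275)*(-1/49670) = 11536/1493 - 1560*(-1/49670) = 11536/1493 + 156/4967 = 57532220/7415731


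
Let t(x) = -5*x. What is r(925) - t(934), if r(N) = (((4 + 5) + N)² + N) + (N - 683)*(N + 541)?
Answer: 1232723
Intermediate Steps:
r(N) = N + (9 + N)² + (-683 + N)*(541 + N) (r(N) = ((9 + N)² + N) + (-683 + N)*(541 + N) = (N + (9 + N)²) + (-683 + N)*(541 + N) = N + (9 + N)² + (-683 + N)*(541 + N))
r(925) - t(934) = (-369422 - 123*925 + 2*925²) - (-5)*934 = (-369422 - 113775 + 2*855625) - 1*(-4670) = (-369422 - 113775 + 1711250) + 4670 = 1228053 + 4670 = 1232723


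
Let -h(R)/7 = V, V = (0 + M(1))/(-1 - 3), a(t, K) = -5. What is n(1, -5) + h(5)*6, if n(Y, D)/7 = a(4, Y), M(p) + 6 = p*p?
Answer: -175/2 ≈ -87.500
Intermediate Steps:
M(p) = -6 + p² (M(p) = -6 + p*p = -6 + p²)
n(Y, D) = -35 (n(Y, D) = 7*(-5) = -35)
V = 5/4 (V = (0 + (-6 + 1²))/(-1 - 3) = (0 + (-6 + 1))/(-4) = (0 - 5)*(-¼) = -5*(-¼) = 5/4 ≈ 1.2500)
h(R) = -35/4 (h(R) = -7*5/4 = -35/4)
n(1, -5) + h(5)*6 = -35 - 35/4*6 = -35 - 105/2 = -175/2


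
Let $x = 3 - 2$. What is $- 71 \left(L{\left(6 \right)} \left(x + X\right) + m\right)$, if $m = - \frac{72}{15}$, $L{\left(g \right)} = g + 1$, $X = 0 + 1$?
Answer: $- \frac{3266}{5} \approx -653.2$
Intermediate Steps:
$x = 1$
$X = 1$
$L{\left(g \right)} = 1 + g$
$m = - \frac{24}{5}$ ($m = \left(-72\right) \frac{1}{15} = - \frac{24}{5} \approx -4.8$)
$- 71 \left(L{\left(6 \right)} \left(x + X\right) + m\right) = - 71 \left(\left(1 + 6\right) \left(1 + 1\right) - \frac{24}{5}\right) = - 71 \left(7 \cdot 2 - \frac{24}{5}\right) = - 71 \left(14 - \frac{24}{5}\right) = \left(-71\right) \frac{46}{5} = - \frac{3266}{5}$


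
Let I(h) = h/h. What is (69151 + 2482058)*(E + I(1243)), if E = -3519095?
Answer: -8977944284646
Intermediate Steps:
I(h) = 1
(69151 + 2482058)*(E + I(1243)) = (69151 + 2482058)*(-3519095 + 1) = 2551209*(-3519094) = -8977944284646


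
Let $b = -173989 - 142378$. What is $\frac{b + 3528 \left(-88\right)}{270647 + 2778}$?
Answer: $- \frac{626831}{273425} \approx -2.2925$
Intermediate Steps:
$b = -316367$
$\frac{b + 3528 \left(-88\right)}{270647 + 2778} = \frac{-316367 + 3528 \left(-88\right)}{270647 + 2778} = \frac{-316367 - 310464}{273425} = \left(-626831\right) \frac{1}{273425} = - \frac{626831}{273425}$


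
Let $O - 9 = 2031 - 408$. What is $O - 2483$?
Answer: $-851$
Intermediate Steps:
$O = 1632$ ($O = 9 + \left(2031 - 408\right) = 9 + 1623 = 1632$)
$O - 2483 = 1632 - 2483 = -851$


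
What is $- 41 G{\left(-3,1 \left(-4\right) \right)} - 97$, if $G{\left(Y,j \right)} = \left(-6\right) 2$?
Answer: $395$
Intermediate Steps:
$G{\left(Y,j \right)} = -12$
$- 41 G{\left(-3,1 \left(-4\right) \right)} - 97 = \left(-41\right) \left(-12\right) - 97 = 492 - 97 = 395$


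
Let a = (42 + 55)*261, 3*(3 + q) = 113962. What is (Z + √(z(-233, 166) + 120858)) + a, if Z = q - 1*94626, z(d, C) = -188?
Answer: -93974/3 + √120670 ≈ -30977.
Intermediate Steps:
q = 113953/3 (q = -3 + (⅓)*113962 = -3 + 113962/3 = 113953/3 ≈ 37984.)
Z = -169925/3 (Z = 113953/3 - 1*94626 = 113953/3 - 94626 = -169925/3 ≈ -56642.)
a = 25317 (a = 97*261 = 25317)
(Z + √(z(-233, 166) + 120858)) + a = (-169925/3 + √(-188 + 120858)) + 25317 = (-169925/3 + √120670) + 25317 = -93974/3 + √120670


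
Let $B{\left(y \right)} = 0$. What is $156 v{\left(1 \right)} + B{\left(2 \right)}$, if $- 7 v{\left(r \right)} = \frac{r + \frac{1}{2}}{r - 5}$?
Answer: $\frac{117}{14} \approx 8.3571$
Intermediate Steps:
$v{\left(r \right)} = - \frac{\frac{1}{2} + r}{7 \left(-5 + r\right)}$ ($v{\left(r \right)} = - \frac{\left(r + \frac{1}{2}\right) \frac{1}{r - 5}}{7} = - \frac{\left(r + \frac{1}{2}\right) \frac{1}{-5 + r}}{7} = - \frac{\left(\frac{1}{2} + r\right) \frac{1}{-5 + r}}{7} = - \frac{\frac{1}{-5 + r} \left(\frac{1}{2} + r\right)}{7} = - \frac{\frac{1}{2} + r}{7 \left(-5 + r\right)}$)
$156 v{\left(1 \right)} + B{\left(2 \right)} = 156 \frac{-1 - 2}{14 \left(-5 + 1\right)} + 0 = 156 \frac{-1 - 2}{14 \left(-4\right)} + 0 = 156 \cdot \frac{1}{14} \left(- \frac{1}{4}\right) \left(-3\right) + 0 = 156 \cdot \frac{3}{56} + 0 = \frac{117}{14} + 0 = \frac{117}{14}$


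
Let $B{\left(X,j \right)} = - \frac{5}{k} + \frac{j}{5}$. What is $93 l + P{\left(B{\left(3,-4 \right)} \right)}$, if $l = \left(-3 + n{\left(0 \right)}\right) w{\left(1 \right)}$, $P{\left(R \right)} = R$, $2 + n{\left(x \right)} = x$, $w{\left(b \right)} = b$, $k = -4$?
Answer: $- \frac{9291}{20} \approx -464.55$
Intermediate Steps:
$B{\left(X,j \right)} = \frac{5}{4} + \frac{j}{5}$ ($B{\left(X,j \right)} = - \frac{5}{-4} + \frac{j}{5} = \left(-5\right) \left(- \frac{1}{4}\right) + j \frac{1}{5} = \frac{5}{4} + \frac{j}{5}$)
$n{\left(x \right)} = -2 + x$
$l = -5$ ($l = \left(-3 + \left(-2 + 0\right)\right) 1 = \left(-3 - 2\right) 1 = \left(-5\right) 1 = -5$)
$93 l + P{\left(B{\left(3,-4 \right)} \right)} = 93 \left(-5\right) + \left(\frac{5}{4} + \frac{1}{5} \left(-4\right)\right) = -465 + \left(\frac{5}{4} - \frac{4}{5}\right) = -465 + \frac{9}{20} = - \frac{9291}{20}$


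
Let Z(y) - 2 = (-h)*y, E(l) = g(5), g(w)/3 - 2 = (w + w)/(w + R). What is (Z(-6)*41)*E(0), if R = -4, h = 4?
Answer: 38376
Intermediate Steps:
g(w) = 6 + 6*w/(-4 + w) (g(w) = 6 + 3*((w + w)/(w - 4)) = 6 + 3*((2*w)/(-4 + w)) = 6 + 3*(2*w/(-4 + w)) = 6 + 6*w/(-4 + w))
E(l) = 36 (E(l) = 12*(-2 + 5)/(-4 + 5) = 12*3/1 = 12*1*3 = 36)
Z(y) = 2 - 4*y (Z(y) = 2 + (-1*4)*y = 2 - 4*y)
(Z(-6)*41)*E(0) = ((2 - 4*(-6))*41)*36 = ((2 + 24)*41)*36 = (26*41)*36 = 1066*36 = 38376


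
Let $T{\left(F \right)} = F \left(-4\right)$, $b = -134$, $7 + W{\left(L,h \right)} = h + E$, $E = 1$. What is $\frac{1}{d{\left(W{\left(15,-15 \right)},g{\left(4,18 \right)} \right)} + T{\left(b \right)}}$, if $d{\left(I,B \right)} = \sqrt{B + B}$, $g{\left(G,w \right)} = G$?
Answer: $\frac{67}{35911} - \frac{\sqrt{2}}{143644} \approx 0.0018559$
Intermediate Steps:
$W{\left(L,h \right)} = -6 + h$ ($W{\left(L,h \right)} = -7 + \left(h + 1\right) = -7 + \left(1 + h\right) = -6 + h$)
$d{\left(I,B \right)} = \sqrt{2} \sqrt{B}$ ($d{\left(I,B \right)} = \sqrt{2 B} = \sqrt{2} \sqrt{B}$)
$T{\left(F \right)} = - 4 F$
$\frac{1}{d{\left(W{\left(15,-15 \right)},g{\left(4,18 \right)} \right)} + T{\left(b \right)}} = \frac{1}{\sqrt{2} \sqrt{4} - -536} = \frac{1}{\sqrt{2} \cdot 2 + 536} = \frac{1}{2 \sqrt{2} + 536} = \frac{1}{536 + 2 \sqrt{2}}$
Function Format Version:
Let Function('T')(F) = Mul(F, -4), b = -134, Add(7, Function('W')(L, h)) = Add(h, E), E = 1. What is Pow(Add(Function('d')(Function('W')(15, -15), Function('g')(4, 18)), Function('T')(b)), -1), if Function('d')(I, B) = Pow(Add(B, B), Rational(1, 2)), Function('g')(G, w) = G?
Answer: Add(Rational(67, 35911), Mul(Rational(-1, 143644), Pow(2, Rational(1, 2)))) ≈ 0.0018559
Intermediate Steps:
Function('W')(L, h) = Add(-6, h) (Function('W')(L, h) = Add(-7, Add(h, 1)) = Add(-7, Add(1, h)) = Add(-6, h))
Function('d')(I, B) = Mul(Pow(2, Rational(1, 2)), Pow(B, Rational(1, 2))) (Function('d')(I, B) = Pow(Mul(2, B), Rational(1, 2)) = Mul(Pow(2, Rational(1, 2)), Pow(B, Rational(1, 2))))
Function('T')(F) = Mul(-4, F)
Pow(Add(Function('d')(Function('W')(15, -15), Function('g')(4, 18)), Function('T')(b)), -1) = Pow(Add(Mul(Pow(2, Rational(1, 2)), Pow(4, Rational(1, 2))), Mul(-4, -134)), -1) = Pow(Add(Mul(Pow(2, Rational(1, 2)), 2), 536), -1) = Pow(Add(Mul(2, Pow(2, Rational(1, 2))), 536), -1) = Pow(Add(536, Mul(2, Pow(2, Rational(1, 2)))), -1)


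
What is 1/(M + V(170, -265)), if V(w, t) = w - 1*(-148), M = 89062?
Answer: 1/89380 ≈ 1.1188e-5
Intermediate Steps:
V(w, t) = 148 + w (V(w, t) = w + 148 = 148 + w)
1/(M + V(170, -265)) = 1/(89062 + (148 + 170)) = 1/(89062 + 318) = 1/89380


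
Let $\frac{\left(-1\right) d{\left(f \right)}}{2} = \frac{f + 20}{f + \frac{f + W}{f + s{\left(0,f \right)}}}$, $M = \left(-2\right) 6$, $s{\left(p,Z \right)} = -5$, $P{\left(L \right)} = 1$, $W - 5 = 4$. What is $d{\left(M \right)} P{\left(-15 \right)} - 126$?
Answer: $- \frac{25054}{201} \approx -124.65$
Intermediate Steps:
$W = 9$ ($W = 5 + 4 = 9$)
$M = -12$
$d{\left(f \right)} = - \frac{2 \left(20 + f\right)}{f + \frac{9 + f}{-5 + f}}$ ($d{\left(f \right)} = - 2 \frac{f + 20}{f + \frac{f + 9}{f - 5}} = - 2 \frac{20 + f}{f + \frac{9 + f}{-5 + f}} = - \frac{2 \left(20 + f\right)}{f + \frac{9 + f}{-5 + f}}$)
$d{\left(M \right)} P{\left(-15 \right)} - 126 = \frac{2 \left(100 - \left(-12\right)^{2} - -180\right)}{9 + \left(-12\right)^{2} - -48} \cdot 1 - 126 = \frac{2 \left(100 - 144 + 180\right)}{9 + 144 + 48} \cdot 1 - 126 = \frac{2 \left(100 - 144 + 180\right)}{201} \cdot 1 - 126 = 2 \cdot \frac{1}{201} \cdot 136 \cdot 1 - 126 = \frac{272}{201} \cdot 1 - 126 = \frac{272}{201} - 126 = - \frac{25054}{201}$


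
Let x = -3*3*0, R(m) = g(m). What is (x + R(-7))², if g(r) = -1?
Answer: 1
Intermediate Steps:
R(m) = -1
x = 0 (x = -9*0 = 0)
(x + R(-7))² = (0 - 1)² = (-1)² = 1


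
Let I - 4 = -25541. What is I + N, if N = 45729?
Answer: 20192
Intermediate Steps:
I = -25537 (I = 4 - 25541 = -25537)
I + N = -25537 + 45729 = 20192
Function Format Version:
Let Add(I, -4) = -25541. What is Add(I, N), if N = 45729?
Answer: 20192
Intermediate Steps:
I = -25537 (I = Add(4, -25541) = -25537)
Add(I, N) = Add(-25537, 45729) = 20192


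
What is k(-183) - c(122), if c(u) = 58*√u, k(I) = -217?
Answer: -217 - 58*√122 ≈ -857.63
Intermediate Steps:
k(-183) - c(122) = -217 - 58*√122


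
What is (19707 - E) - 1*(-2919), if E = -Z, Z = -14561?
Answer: 8065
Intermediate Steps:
E = 14561 (E = -1*(-14561) = 14561)
(19707 - E) - 1*(-2919) = (19707 - 1*14561) - 1*(-2919) = (19707 - 14561) + 2919 = 5146 + 2919 = 8065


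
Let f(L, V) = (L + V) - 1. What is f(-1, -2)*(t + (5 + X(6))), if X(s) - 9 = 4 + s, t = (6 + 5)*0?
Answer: -96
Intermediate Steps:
t = 0 (t = 11*0 = 0)
f(L, V) = -1 + L + V
X(s) = 13 + s (X(s) = 9 + (4 + s) = 13 + s)
f(-1, -2)*(t + (5 + X(6))) = (-1 - 1 - 2)*(0 + (5 + (13 + 6))) = -4*(0 + (5 + 19)) = -4*(0 + 24) = -4*24 = -96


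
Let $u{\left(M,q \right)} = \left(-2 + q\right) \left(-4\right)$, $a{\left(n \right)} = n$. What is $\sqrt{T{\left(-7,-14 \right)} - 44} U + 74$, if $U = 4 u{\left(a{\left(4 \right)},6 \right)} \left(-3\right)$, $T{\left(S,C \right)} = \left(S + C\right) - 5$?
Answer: $74 + 192 i \sqrt{70} \approx 74.0 + 1606.4 i$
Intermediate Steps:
$T{\left(S,C \right)} = -5 + C + S$ ($T{\left(S,C \right)} = \left(C + S\right) - 5 = -5 + C + S$)
$u{\left(M,q \right)} = 8 - 4 q$
$U = 192$ ($U = 4 \left(8 - 24\right) \left(-3\right) = 4 \left(-16\right) \left(-3\right) = \left(-64\right) \left(-3\right) = 192$)
$\sqrt{T{\left(-7,-14 \right)} - 44} U + 74 = \sqrt{\left(-5 - 14 - 7\right) - 44} \cdot 192 + 74 = \sqrt{-26 - 44} \cdot 192 + 74 = \sqrt{-70} \cdot 192 + 74 = i \sqrt{70} \cdot 192 + 74 = 192 i \sqrt{70} + 74 = 74 + 192 i \sqrt{70}$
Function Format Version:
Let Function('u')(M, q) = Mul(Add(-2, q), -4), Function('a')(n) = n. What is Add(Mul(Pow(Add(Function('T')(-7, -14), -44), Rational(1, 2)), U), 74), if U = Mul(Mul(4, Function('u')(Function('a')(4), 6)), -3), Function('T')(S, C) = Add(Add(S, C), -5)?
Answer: Add(74, Mul(192, I, Pow(70, Rational(1, 2)))) ≈ Add(74.000, Mul(1606.4, I))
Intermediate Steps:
Function('T')(S, C) = Add(-5, C, S) (Function('T')(S, C) = Add(Add(C, S), -5) = Add(-5, C, S))
Function('u')(M, q) = Add(8, Mul(-4, q))
U = 192 (U = Mul(Mul(4, Add(8, Mul(-4, 6))), -3) = Mul(Mul(4, Add(8, -24)), -3) = Mul(Mul(4, -16), -3) = Mul(-64, -3) = 192)
Add(Mul(Pow(Add(Function('T')(-7, -14), -44), Rational(1, 2)), U), 74) = Add(Mul(Pow(Add(Add(-5, -14, -7), -44), Rational(1, 2)), 192), 74) = Add(Mul(Pow(Add(-26, -44), Rational(1, 2)), 192), 74) = Add(Mul(Pow(-70, Rational(1, 2)), 192), 74) = Add(Mul(Mul(I, Pow(70, Rational(1, 2))), 192), 74) = Add(Mul(192, I, Pow(70, Rational(1, 2))), 74) = Add(74, Mul(192, I, Pow(70, Rational(1, 2))))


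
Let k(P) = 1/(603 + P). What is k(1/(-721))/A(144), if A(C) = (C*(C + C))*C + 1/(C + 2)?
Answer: 52633/189536087085349 ≈ 2.7769e-10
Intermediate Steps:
A(C) = 1/(2 + C) + 2*C³ (A(C) = (C*(2*C))*C + 1/(2 + C) = (2*C²)*C + 1/(2 + C) = 2*C³ + 1/(2 + C) = 1/(2 + C) + 2*C³)
k(1/(-721))/A(144) = 1/((603 + 1/(-721))*(((1 + 2*144⁴ + 4*144³)/(2 + 144)))) = 1/((603 - 1/721)*(((1 + 2*429981696 + 4*2985984)/146))) = 1/((434762/721)*(((1 + 859963392 + 11943936)/146))) = 721/(434762*(((1/146)*871907329))) = 721/(434762*(871907329/146)) = (721/434762)*(146/871907329) = 52633/189536087085349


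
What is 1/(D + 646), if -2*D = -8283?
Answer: 2/9575 ≈ 0.00020888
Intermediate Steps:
D = 8283/2 (D = -½*(-8283) = 8283/2 ≈ 4141.5)
1/(D + 646) = 1/(8283/2 + 646) = 1/(9575/2) = 2/9575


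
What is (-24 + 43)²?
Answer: 361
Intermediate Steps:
(-24 + 43)² = 19² = 361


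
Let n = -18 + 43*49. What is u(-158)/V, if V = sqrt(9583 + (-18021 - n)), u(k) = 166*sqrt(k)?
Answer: 166*sqrt(13746)/957 ≈ 20.337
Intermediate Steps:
n = 2089 (n = -18 + 2107 = 2089)
V = 11*I*sqrt(87) (V = sqrt(9583 + (-18021 - 1*2089)) = sqrt(9583 + (-18021 - 2089)) = sqrt(9583 - 20110) = sqrt(-10527) = 11*I*sqrt(87) ≈ 102.6*I)
u(-158)/V = (166*sqrt(-158))/((11*I*sqrt(87))) = (166*(I*sqrt(158)))*(-I*sqrt(87)/957) = (166*I*sqrt(158))*(-I*sqrt(87)/957) = 166*sqrt(13746)/957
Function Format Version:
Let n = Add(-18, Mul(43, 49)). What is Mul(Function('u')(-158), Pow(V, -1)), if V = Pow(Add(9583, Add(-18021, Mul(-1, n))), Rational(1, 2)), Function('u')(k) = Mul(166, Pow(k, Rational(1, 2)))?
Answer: Mul(Rational(166, 957), Pow(13746, Rational(1, 2))) ≈ 20.337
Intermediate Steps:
n = 2089 (n = Add(-18, 2107) = 2089)
V = Mul(11, I, Pow(87, Rational(1, 2))) (V = Pow(Add(9583, Add(-18021, Mul(-1, 2089))), Rational(1, 2)) = Pow(Add(9583, Add(-18021, -2089)), Rational(1, 2)) = Pow(Add(9583, -20110), Rational(1, 2)) = Pow(-10527, Rational(1, 2)) = Mul(11, I, Pow(87, Rational(1, 2))) ≈ Mul(102.60, I))
Mul(Function('u')(-158), Pow(V, -1)) = Mul(Mul(166, Pow(-158, Rational(1, 2))), Pow(Mul(11, I, Pow(87, Rational(1, 2))), -1)) = Mul(Mul(166, Mul(I, Pow(158, Rational(1, 2)))), Mul(Rational(-1, 957), I, Pow(87, Rational(1, 2)))) = Mul(Mul(166, I, Pow(158, Rational(1, 2))), Mul(Rational(-1, 957), I, Pow(87, Rational(1, 2)))) = Mul(Rational(166, 957), Pow(13746, Rational(1, 2)))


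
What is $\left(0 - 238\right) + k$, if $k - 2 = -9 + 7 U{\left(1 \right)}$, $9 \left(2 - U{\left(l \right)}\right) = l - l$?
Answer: $-231$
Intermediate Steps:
$U{\left(l \right)} = 2$ ($U{\left(l \right)} = 2 - \frac{l - l}{9} = 2 - 0 = 2 + 0 = 2$)
$k = 7$ ($k = 2 + \left(-9 + 7 \cdot 2\right) = 2 + \left(-9 + 14\right) = 2 + 5 = 7$)
$\left(0 - 238\right) + k = \left(0 - 238\right) + 7 = -238 + 7 = -231$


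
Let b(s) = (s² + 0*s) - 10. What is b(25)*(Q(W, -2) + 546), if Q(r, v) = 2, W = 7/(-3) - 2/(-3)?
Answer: 337020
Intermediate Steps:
b(s) = -10 + s² (b(s) = (s² + 0) - 10 = s² - 10 = -10 + s²)
W = -5/3 (W = 7*(-⅓) - 2*(-⅓) = -7/3 + ⅔ = -5/3 ≈ -1.6667)
b(25)*(Q(W, -2) + 546) = (-10 + 25²)*(2 + 546) = (-10 + 625)*548 = 615*548 = 337020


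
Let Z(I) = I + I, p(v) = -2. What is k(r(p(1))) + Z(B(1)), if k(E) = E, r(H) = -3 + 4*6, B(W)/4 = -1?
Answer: 13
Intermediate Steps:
B(W) = -4 (B(W) = 4*(-1) = -4)
Z(I) = 2*I
r(H) = 21 (r(H) = -3 + 24 = 21)
k(r(p(1))) + Z(B(1)) = 21 + 2*(-4) = 21 - 8 = 13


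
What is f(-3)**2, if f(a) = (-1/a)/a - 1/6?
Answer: 25/324 ≈ 0.077160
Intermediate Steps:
f(a) = -1/6 - 1/a**2 (f(a) = -1/a**2 - 1*1/6 = -1/a**2 - 1/6 = -1/6 - 1/a**2)
f(-3)**2 = (-1/6 - 1/(-3)**2)**2 = (-1/6 - 1*1/9)**2 = (-1/6 - 1/9)**2 = (-5/18)**2 = 25/324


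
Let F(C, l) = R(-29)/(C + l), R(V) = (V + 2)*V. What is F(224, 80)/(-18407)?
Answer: -783/5595728 ≈ -0.00013993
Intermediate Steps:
R(V) = V*(2 + V) (R(V) = (2 + V)*V = V*(2 + V))
F(C, l) = 783/(C + l) (F(C, l) = (-29*(2 - 29))/(C + l) = (-29*(-27))/(C + l) = 783/(C + l))
F(224, 80)/(-18407) = (783/(224 + 80))/(-18407) = (783/304)*(-1/18407) = -783/5595728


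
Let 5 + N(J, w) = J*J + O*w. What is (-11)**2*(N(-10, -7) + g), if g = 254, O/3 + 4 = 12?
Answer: 21901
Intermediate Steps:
O = 24 (O = -12 + 3*12 = -12 + 36 = 24)
N(J, w) = -5 + J**2 + 24*w (N(J, w) = -5 + (J*J + 24*w) = -5 + (J**2 + 24*w) = -5 + J**2 + 24*w)
(-11)**2*(N(-10, -7) + g) = (-11)**2*((-5 + (-10)**2 + 24*(-7)) + 254) = 121*((-5 + 100 - 168) + 254) = 121*(-73 + 254) = 121*181 = 21901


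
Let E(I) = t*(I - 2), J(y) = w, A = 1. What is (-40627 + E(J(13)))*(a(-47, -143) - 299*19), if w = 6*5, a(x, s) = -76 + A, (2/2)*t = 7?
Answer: 232720836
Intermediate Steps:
t = 7
a(x, s) = -75 (a(x, s) = -76 + 1 = -75)
w = 30
J(y) = 30
E(I) = -14 + 7*I (E(I) = 7*(I - 2) = 7*(-2 + I) = -14 + 7*I)
(-40627 + E(J(13)))*(a(-47, -143) - 299*19) = (-40627 + (-14 + 7*30))*(-75 - 299*19) = (-40627 + (-14 + 210))*(-75 - 5681) = (-40627 + 196)*(-5756) = -40431*(-5756) = 232720836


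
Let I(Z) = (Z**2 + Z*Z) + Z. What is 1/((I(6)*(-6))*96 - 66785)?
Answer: -1/111713 ≈ -8.9515e-6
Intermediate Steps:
I(Z) = Z + 2*Z**2 (I(Z) = (Z**2 + Z**2) + Z = 2*Z**2 + Z = Z + 2*Z**2)
1/((I(6)*(-6))*96 - 66785) = 1/(((6*(1 + 2*6))*(-6))*96 - 66785) = 1/(((6*(1 + 12))*(-6))*96 - 66785) = 1/(((6*13)*(-6))*96 - 66785) = 1/((78*(-6))*96 - 66785) = 1/(-468*96 - 66785) = 1/(-44928 - 66785) = 1/(-111713) = -1/111713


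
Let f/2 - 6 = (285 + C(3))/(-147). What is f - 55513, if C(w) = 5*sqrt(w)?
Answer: -2719739/49 - 10*sqrt(3)/147 ≈ -55505.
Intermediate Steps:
f = 398/49 - 10*sqrt(3)/147 (f = 12 + 2*((285 + 5*sqrt(3))/(-147)) = 12 + 2*((285 + 5*sqrt(3))*(-1/147)) = 12 + 2*(-95/49 - 5*sqrt(3)/147) = 12 + (-190/49 - 10*sqrt(3)/147) = 398/49 - 10*sqrt(3)/147 ≈ 8.0046)
f - 55513 = (398/49 - 10*sqrt(3)/147) - 55513 = -2719739/49 - 10*sqrt(3)/147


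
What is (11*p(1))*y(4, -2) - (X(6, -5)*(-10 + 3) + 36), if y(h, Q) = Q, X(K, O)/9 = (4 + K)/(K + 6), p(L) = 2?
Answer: -55/2 ≈ -27.500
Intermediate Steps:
X(K, O) = 9*(4 + K)/(6 + K) (X(K, O) = 9*((4 + K)/(K + 6)) = 9*((4 + K)/(6 + K)) = 9*(4 + K)/(6 + K))
(11*p(1))*y(4, -2) - (X(6, -5)*(-10 + 3) + 36) = (11*2)*(-2) - ((9*(4 + 6)/(6 + 6))*(-10 + 3) + 36) = 22*(-2) - ((9*10/12)*(-7) + 36) = -44 - ((9*(1/12)*10)*(-7) + 36) = -44 - ((15/2)*(-7) + 36) = -44 - (-105/2 + 36) = -44 - 1*(-33/2) = -44 + 33/2 = -55/2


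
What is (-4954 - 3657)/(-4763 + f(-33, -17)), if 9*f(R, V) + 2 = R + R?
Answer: 77499/42935 ≈ 1.8050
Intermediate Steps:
f(R, V) = -2/9 + 2*R/9 (f(R, V) = -2/9 + (R + R)/9 = -2/9 + (2*R)/9 = -2/9 + 2*R/9)
(-4954 - 3657)/(-4763 + f(-33, -17)) = (-4954 - 3657)/(-4763 + (-2/9 + (2/9)*(-33))) = -8611/(-4763 + (-2/9 - 22/3)) = -8611/(-4763 - 68/9) = -8611/(-42935/9) = -8611*(-9/42935) = 77499/42935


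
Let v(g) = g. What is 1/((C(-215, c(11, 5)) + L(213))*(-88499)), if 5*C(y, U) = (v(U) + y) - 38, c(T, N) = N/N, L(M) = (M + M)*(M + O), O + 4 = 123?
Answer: -5/62560651092 ≈ -7.9922e-11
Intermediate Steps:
O = 119 (O = -4 + 123 = 119)
L(M) = 2*M*(119 + M) (L(M) = (M + M)*(M + 119) = (2*M)*(119 + M) = 2*M*(119 + M))
c(T, N) = 1
C(y, U) = -38/5 + U/5 + y/5 (C(y, U) = ((U + y) - 38)/5 = (-38 + U + y)/5 = -38/5 + U/5 + y/5)
1/((C(-215, c(11, 5)) + L(213))*(-88499)) = 1/(((-38/5 + (⅕)*1 + (⅕)*(-215)) + 2*213*(119 + 213))*(-88499)) = -1/88499/((-38/5 + ⅕ - 43) + 2*213*332) = -1/88499/(-252/5 + 141432) = -1/88499/(706908/5) = (5/706908)*(-1/88499) = -5/62560651092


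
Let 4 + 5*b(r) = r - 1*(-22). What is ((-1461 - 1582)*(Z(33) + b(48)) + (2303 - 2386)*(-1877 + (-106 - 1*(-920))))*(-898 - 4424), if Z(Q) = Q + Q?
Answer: 4065385326/5 ≈ 8.1308e+8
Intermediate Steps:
b(r) = 18/5 + r/5 (b(r) = -⅘ + (r - 1*(-22))/5 = -⅘ + (r + 22)/5 = -⅘ + (22 + r)/5 = -⅘ + (22/5 + r/5) = 18/5 + r/5)
Z(Q) = 2*Q
((-1461 - 1582)*(Z(33) + b(48)) + (2303 - 2386)*(-1877 + (-106 - 1*(-920))))*(-898 - 4424) = ((-1461 - 1582)*(2*33 + (18/5 + (⅕)*48)) + (2303 - 2386)*(-1877 + (-106 - 1*(-920))))*(-898 - 4424) = (-3043*(66 + (18/5 + 48/5)) - 83*(-1877 + (-106 + 920)))*(-5322) = (-3043*(66 + 66/5) - 83*(-1877 + 814))*(-5322) = (-3043*396/5 - 83*(-1063))*(-5322) = (-1205028/5 + 88229)*(-5322) = -763883/5*(-5322) = 4065385326/5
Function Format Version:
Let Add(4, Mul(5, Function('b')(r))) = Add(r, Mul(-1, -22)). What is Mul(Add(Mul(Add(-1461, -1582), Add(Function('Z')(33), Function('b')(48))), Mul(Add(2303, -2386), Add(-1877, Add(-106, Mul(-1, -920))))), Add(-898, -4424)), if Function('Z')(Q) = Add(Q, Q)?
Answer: Rational(4065385326, 5) ≈ 8.1308e+8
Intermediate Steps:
Function('b')(r) = Add(Rational(18, 5), Mul(Rational(1, 5), r)) (Function('b')(r) = Add(Rational(-4, 5), Mul(Rational(1, 5), Add(r, Mul(-1, -22)))) = Add(Rational(-4, 5), Mul(Rational(1, 5), Add(r, 22))) = Add(Rational(-4, 5), Mul(Rational(1, 5), Add(22, r))) = Add(Rational(-4, 5), Add(Rational(22, 5), Mul(Rational(1, 5), r))) = Add(Rational(18, 5), Mul(Rational(1, 5), r)))
Function('Z')(Q) = Mul(2, Q)
Mul(Add(Mul(Add(-1461, -1582), Add(Function('Z')(33), Function('b')(48))), Mul(Add(2303, -2386), Add(-1877, Add(-106, Mul(-1, -920))))), Add(-898, -4424)) = Mul(Add(Mul(Add(-1461, -1582), Add(Mul(2, 33), Add(Rational(18, 5), Mul(Rational(1, 5), 48)))), Mul(Add(2303, -2386), Add(-1877, Add(-106, Mul(-1, -920))))), Add(-898, -4424)) = Mul(Add(Mul(-3043, Add(66, Add(Rational(18, 5), Rational(48, 5)))), Mul(-83, Add(-1877, Add(-106, 920)))), -5322) = Mul(Add(Mul(-3043, Add(66, Rational(66, 5))), Mul(-83, Add(-1877, 814))), -5322) = Mul(Add(Mul(-3043, Rational(396, 5)), Mul(-83, -1063)), -5322) = Mul(Add(Rational(-1205028, 5), 88229), -5322) = Mul(Rational(-763883, 5), -5322) = Rational(4065385326, 5)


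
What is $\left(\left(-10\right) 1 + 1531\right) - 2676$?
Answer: $-1155$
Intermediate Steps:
$\left(\left(-10\right) 1 + 1531\right) - 2676 = \left(-10 + 1531\right) - 2676 = 1521 - 2676 = -1155$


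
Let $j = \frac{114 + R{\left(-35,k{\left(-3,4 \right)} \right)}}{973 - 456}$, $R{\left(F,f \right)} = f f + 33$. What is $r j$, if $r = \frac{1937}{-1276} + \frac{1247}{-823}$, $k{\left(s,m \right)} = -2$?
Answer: $- \frac{480983773}{542926516} \approx -0.88591$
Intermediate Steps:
$R{\left(F,f \right)} = 33 + f^{2}$ ($R{\left(F,f \right)} = f^{2} + 33 = 33 + f^{2}$)
$r = - \frac{3185323}{1050148}$ ($r = 1937 \left(- \frac{1}{1276}\right) + 1247 \left(- \frac{1}{823}\right) = - \frac{1937}{1276} - \frac{1247}{823} = - \frac{3185323}{1050148} \approx -3.0332$)
$j = \frac{151}{517}$ ($j = \frac{114 + \left(33 + \left(-2\right)^{2}\right)}{973 - 456} = \frac{114 + \left(33 + 4\right)}{517} = \left(114 + 37\right) \frac{1}{517} = 151 \cdot \frac{1}{517} = \frac{151}{517} \approx 0.29207$)
$r j = \left(- \frac{3185323}{1050148}\right) \frac{151}{517} = - \frac{480983773}{542926516}$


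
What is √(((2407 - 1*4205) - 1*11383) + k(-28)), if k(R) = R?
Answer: I*√13209 ≈ 114.93*I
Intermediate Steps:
√(((2407 - 1*4205) - 1*11383) + k(-28)) = √(((2407 - 1*4205) - 1*11383) - 28) = √(((2407 - 4205) - 11383) - 28) = √((-1798 - 11383) - 28) = √(-13181 - 28) = √(-13209) = I*√13209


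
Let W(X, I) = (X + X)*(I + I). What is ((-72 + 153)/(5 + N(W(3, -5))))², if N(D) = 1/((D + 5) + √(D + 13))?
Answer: 13122*(55*√47 + 1489*I)/(2740*√47 + 73901*I) ≈ 264.33 + 0.23681*I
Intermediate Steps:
W(X, I) = 4*I*X (W(X, I) = (2*X)*(2*I) = 4*I*X)
N(D) = 1/(5 + D + √(13 + D)) (N(D) = 1/((5 + D) + √(13 + D)) = 1/(5 + D + √(13 + D)))
((-72 + 153)/(5 + N(W(3, -5))))² = ((-72 + 153)/(5 + 1/(5 + 4*(-5)*3 + √(13 + 4*(-5)*3))))² = (81/(5 + 1/(5 - 60 + √(13 - 60))))² = (81/(5 + 1/(5 - 60 + √(-47))))² = (81/(5 + 1/(5 - 60 + I*√47)))² = (81/(5 + 1/(-55 + I*√47)))² = 6561/(5 + 1/(-55 + I*√47))²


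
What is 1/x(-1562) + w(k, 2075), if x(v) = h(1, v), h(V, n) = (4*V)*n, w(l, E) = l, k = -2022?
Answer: -12633457/6248 ≈ -2022.0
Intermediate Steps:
h(V, n) = 4*V*n
x(v) = 4*v (x(v) = 4*1*v = 4*v)
1/x(-1562) + w(k, 2075) = 1/(4*(-1562)) - 2022 = 1/(-6248) - 2022 = -1/6248 - 2022 = -12633457/6248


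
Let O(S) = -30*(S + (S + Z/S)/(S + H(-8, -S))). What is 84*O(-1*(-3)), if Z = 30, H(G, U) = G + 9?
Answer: -15750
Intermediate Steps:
H(G, U) = 9 + G
O(S) = -30*S - 30*(S + 30/S)/(1 + S) (O(S) = -30*(S + (S + 30/S)/(S + (9 - 8))) = -30*(S + (S + 30/S)/(S + 1)) = -30*(S + (S + 30/S)/(1 + S)) = -30*S - 30*(S + 30/S)/(1 + S))
84*O(-1*(-3)) = 84*(30*(-30 - (-1*(-3))³ - 2*(-1*(-3))²)/(((-1*(-3)))*(1 - 1*(-3)))) = 84*(30*(-30 - 1*3³ - 2*3²)/(3*(1 + 3))) = 84*(30*(⅓)*(-30 - 1*27 - 2*9)/4) = 84*(30*(⅓)*(¼)*(-30 - 27 - 18)) = 84*(30*(⅓)*(¼)*(-75)) = 84*(-375/2) = -15750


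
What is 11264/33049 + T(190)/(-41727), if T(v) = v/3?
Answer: 1403759474/4137106869 ≈ 0.33931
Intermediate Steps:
T(v) = v/3 (T(v) = v*(⅓) = v/3)
11264/33049 + T(190)/(-41727) = 11264/33049 + ((⅓)*190)/(-41727) = 11264*(1/33049) + (190/3)*(-1/41727) = 11264/33049 - 190/125181 = 1403759474/4137106869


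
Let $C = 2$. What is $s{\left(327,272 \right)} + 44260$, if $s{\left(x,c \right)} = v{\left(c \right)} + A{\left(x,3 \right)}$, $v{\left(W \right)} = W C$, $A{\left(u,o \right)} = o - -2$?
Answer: $44809$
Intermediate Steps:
$A{\left(u,o \right)} = 2 + o$ ($A{\left(u,o \right)} = o + 2 = 2 + o$)
$v{\left(W \right)} = 2 W$ ($v{\left(W \right)} = W 2 = 2 W$)
$s{\left(x,c \right)} = 5 + 2 c$ ($s{\left(x,c \right)} = 2 c + \left(2 + 3\right) = 2 c + 5 = 5 + 2 c$)
$s{\left(327,272 \right)} + 44260 = \left(5 + 2 \cdot 272\right) + 44260 = \left(5 + 544\right) + 44260 = 549 + 44260 = 44809$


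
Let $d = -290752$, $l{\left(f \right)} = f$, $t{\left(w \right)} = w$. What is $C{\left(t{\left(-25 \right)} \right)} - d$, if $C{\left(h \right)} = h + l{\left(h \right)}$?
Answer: $290702$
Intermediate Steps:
$C{\left(h \right)} = 2 h$ ($C{\left(h \right)} = h + h = 2 h$)
$C{\left(t{\left(-25 \right)} \right)} - d = 2 \left(-25\right) - -290752 = -50 + 290752 = 290702$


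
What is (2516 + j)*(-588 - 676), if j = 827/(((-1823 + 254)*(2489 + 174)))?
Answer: -13287760342000/4178247 ≈ -3.1802e+6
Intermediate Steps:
j = -827/4178247 (j = 827/((-1569*2663)) = 827/(-4178247) = 827*(-1/4178247) = -827/4178247 ≈ -0.00019793)
(2516 + j)*(-588 - 676) = (2516 - 827/4178247)*(-588 - 676) = (10512468625/4178247)*(-1264) = -13287760342000/4178247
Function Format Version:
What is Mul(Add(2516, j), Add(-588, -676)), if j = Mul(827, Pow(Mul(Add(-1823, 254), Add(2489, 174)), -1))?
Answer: Rational(-13287760342000, 4178247) ≈ -3.1802e+6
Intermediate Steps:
j = Rational(-827, 4178247) (j = Mul(827, Pow(Mul(-1569, 2663), -1)) = Mul(827, Pow(-4178247, -1)) = Mul(827, Rational(-1, 4178247)) = Rational(-827, 4178247) ≈ -0.00019793)
Mul(Add(2516, j), Add(-588, -676)) = Mul(Add(2516, Rational(-827, 4178247)), Add(-588, -676)) = Mul(Rational(10512468625, 4178247), -1264) = Rational(-13287760342000, 4178247)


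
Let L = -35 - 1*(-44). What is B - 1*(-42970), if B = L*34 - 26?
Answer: 43250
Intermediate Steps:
L = 9 (L = -35 + 44 = 9)
B = 280 (B = 9*34 - 26 = 306 - 26 = 280)
B - 1*(-42970) = 280 - 1*(-42970) = 280 + 42970 = 43250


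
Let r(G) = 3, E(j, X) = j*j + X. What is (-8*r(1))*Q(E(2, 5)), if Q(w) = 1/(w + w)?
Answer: -4/3 ≈ -1.3333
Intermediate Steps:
E(j, X) = X + j² (E(j, X) = j² + X = X + j²)
Q(w) = 1/(2*w)
(-8*r(1))*Q(E(2, 5)) = (-8*3)*(1/(2*(5 + 2²))) = -12/(5 + 4) = -12/9 = -24*1/18 = -4/3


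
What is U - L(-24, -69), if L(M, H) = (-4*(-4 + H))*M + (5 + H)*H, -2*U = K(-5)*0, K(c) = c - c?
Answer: 2592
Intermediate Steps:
K(c) = 0
U = 0 (U = -0*0 = -1/2*0 = 0)
L(M, H) = H*(5 + H) + M*(16 - 4*H) (L(M, H) = (16 - 4*H)*M + H*(5 + H) = M*(16 - 4*H) + H*(5 + H) = H*(5 + H) + M*(16 - 4*H))
U - L(-24, -69) = 0 - ((-69)**2 + 5*(-69) + 16*(-24) - 4*(-69)*(-24)) = 0 - (4761 - 345 - 384 - 6624) = 0 - 1*(-2592) = 0 + 2592 = 2592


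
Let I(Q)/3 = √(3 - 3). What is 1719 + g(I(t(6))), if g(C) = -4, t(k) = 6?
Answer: 1715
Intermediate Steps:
I(Q) = 0 (I(Q) = 3*√(3 - 3) = 3*√0 = 3*0 = 0)
1719 + g(I(t(6))) = 1719 - 4 = 1715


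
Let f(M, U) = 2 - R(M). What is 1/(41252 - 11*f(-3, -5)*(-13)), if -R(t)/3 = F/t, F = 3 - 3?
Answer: 1/41538 ≈ 2.4074e-5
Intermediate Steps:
F = 0
R(t) = 0 (R(t) = -0/t = -3*0 = 0)
f(M, U) = 2 (f(M, U) = 2 - 1*0 = 2 + 0 = 2)
1/(41252 - 11*f(-3, -5)*(-13)) = 1/(41252 - 11*2*(-13)) = 1/(41252 - 22*(-13)) = 1/(41252 + 286) = 1/41538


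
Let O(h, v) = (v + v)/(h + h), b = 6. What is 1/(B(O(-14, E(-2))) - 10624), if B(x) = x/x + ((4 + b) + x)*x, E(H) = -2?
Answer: -49/520456 ≈ -9.4148e-5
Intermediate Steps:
O(h, v) = v/h (O(h, v) = (2*v)/((2*h)) = (2*v)*(1/(2*h)) = v/h)
B(x) = 1 + x*(10 + x) (B(x) = x/x + ((4 + 6) + x)*x = 1 + (10 + x)*x = 1 + x*(10 + x))
1/(B(O(-14, E(-2))) - 10624) = 1/((1 + (-2/(-14))**2 + 10*(-2/(-14))) - 10624) = 1/((1 + (-2*(-1/14))**2 + 10*(-2*(-1/14))) - 10624) = 1/((1 + (1/7)**2 + 10*(1/7)) - 10624) = 1/((1 + 1/49 + 10/7) - 10624) = 1/(120/49 - 10624) = 1/(-520456/49) = -49/520456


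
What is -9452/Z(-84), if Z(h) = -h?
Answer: -2363/21 ≈ -112.52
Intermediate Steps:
-9452/Z(-84) = -9452/((-1*(-84))) = -9452/84 = -9452*1/84 = -2363/21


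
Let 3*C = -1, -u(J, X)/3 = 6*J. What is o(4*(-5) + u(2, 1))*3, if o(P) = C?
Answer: -1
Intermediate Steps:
u(J, X) = -18*J
C = -⅓ (C = (⅓)*(-1) = -⅓ ≈ -0.33333)
o(P) = -⅓
o(4*(-5) + u(2, 1))*3 = -⅓*3 = -1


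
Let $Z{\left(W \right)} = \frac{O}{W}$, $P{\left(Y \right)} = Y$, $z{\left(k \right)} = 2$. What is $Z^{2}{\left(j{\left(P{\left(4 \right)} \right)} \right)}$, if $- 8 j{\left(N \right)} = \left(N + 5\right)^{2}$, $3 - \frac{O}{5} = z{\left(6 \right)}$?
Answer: $\frac{1600}{6561} \approx 0.24387$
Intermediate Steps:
$O = 5$ ($O = 15 - 10 = 5$)
$j{\left(N \right)} = - \frac{\left(5 + N\right)^{2}}{8}$ ($j{\left(N \right)} = - \frac{\left(N + 5\right)^{2}}{8} = - \frac{\left(5 + N\right)^{2}}{8}$)
$Z{\left(W \right)} = \frac{5}{W}$
$Z^{2}{\left(j{\left(P{\left(4 \right)} \right)} \right)} = \left(\frac{5}{\left(- \frac{1}{8}\right) \left(5 + 4\right)^{2}}\right)^{2} = \left(\frac{5}{\left(- \frac{1}{8}\right) 9^{2}}\right)^{2} = \left(\frac{5}{\left(- \frac{1}{8}\right) 81}\right)^{2} = \left(\frac{5}{- \frac{81}{8}}\right)^{2} = \left(5 \left(- \frac{8}{81}\right)\right)^{2} = \left(- \frac{40}{81}\right)^{2} = \frac{1600}{6561}$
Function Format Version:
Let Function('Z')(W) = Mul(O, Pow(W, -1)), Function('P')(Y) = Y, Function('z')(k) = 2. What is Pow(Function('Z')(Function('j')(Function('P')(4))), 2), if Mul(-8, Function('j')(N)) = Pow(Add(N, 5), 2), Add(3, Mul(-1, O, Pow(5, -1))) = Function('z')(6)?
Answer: Rational(1600, 6561) ≈ 0.24387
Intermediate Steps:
O = 5 (O = Add(15, Mul(-5, 2)) = Add(15, -10) = 5)
Function('j')(N) = Mul(Rational(-1, 8), Pow(Add(5, N), 2)) (Function('j')(N) = Mul(Rational(-1, 8), Pow(Add(N, 5), 2)) = Mul(Rational(-1, 8), Pow(Add(5, N), 2)))
Function('Z')(W) = Mul(5, Pow(W, -1))
Pow(Function('Z')(Function('j')(Function('P')(4))), 2) = Pow(Mul(5, Pow(Mul(Rational(-1, 8), Pow(Add(5, 4), 2)), -1)), 2) = Pow(Mul(5, Pow(Mul(Rational(-1, 8), Pow(9, 2)), -1)), 2) = Pow(Mul(5, Pow(Mul(Rational(-1, 8), 81), -1)), 2) = Pow(Mul(5, Pow(Rational(-81, 8), -1)), 2) = Pow(Mul(5, Rational(-8, 81)), 2) = Pow(Rational(-40, 81), 2) = Rational(1600, 6561)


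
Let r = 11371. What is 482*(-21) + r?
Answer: 1249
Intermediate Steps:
482*(-21) + r = 482*(-21) + 11371 = -10122 + 11371 = 1249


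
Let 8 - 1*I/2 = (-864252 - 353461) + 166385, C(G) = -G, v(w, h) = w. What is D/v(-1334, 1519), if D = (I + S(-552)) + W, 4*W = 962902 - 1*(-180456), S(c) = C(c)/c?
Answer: -4777021/2668 ≈ -1790.5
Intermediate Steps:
S(c) = -1 (S(c) = (-c)/c = -1)
W = 571679/2 (W = (962902 - 1*(-180456))/4 = (962902 + 180456)/4 = (¼)*1143358 = 571679/2 ≈ 2.8584e+5)
I = 2102672 (I = 16 - 2*((-864252 - 353461) + 166385) = 16 - 2*(-1217713 + 166385) = 16 - 2*(-1051328) = 16 + 2102656 = 2102672)
D = 4777021/2 (D = (2102672 - 1) + 571679/2 = 2102671 + 571679/2 = 4777021/2 ≈ 2.3885e+6)
D/v(-1334, 1519) = (4777021/2)/(-1334) = (4777021/2)*(-1/1334) = -4777021/2668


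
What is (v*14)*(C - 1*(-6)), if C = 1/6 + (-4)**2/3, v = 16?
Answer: 2576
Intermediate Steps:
C = 11/2 (C = 1*(1/6) + 16*(1/3) = 1/6 + 16/3 = 11/2 ≈ 5.5000)
(v*14)*(C - 1*(-6)) = (16*14)*(11/2 - 1*(-6)) = 224*(11/2 + 6) = 224*(23/2) = 2576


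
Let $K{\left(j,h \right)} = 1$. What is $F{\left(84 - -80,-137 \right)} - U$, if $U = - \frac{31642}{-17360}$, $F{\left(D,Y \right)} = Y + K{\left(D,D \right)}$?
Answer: $- \frac{1196301}{8680} \approx -137.82$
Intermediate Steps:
$F{\left(D,Y \right)} = 1 + Y$ ($F{\left(D,Y \right)} = Y + 1 = 1 + Y$)
$U = \frac{15821}{8680}$ ($U = \left(-31642\right) \left(- \frac{1}{17360}\right) = \frac{15821}{8680} \approx 1.8227$)
$F{\left(84 - -80,-137 \right)} - U = \left(1 - 137\right) - \frac{15821}{8680} = -136 - \frac{15821}{8680} = - \frac{1196301}{8680}$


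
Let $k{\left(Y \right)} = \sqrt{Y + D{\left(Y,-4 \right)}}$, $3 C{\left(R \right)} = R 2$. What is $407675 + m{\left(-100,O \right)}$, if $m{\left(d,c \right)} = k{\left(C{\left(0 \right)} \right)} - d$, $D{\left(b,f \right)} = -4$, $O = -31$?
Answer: $407775 + 2 i \approx 4.0778 \cdot 10^{5} + 2.0 i$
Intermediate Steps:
$C{\left(R \right)} = \frac{2 R}{3}$ ($C{\left(R \right)} = \frac{R 2}{3} = \frac{2 R}{3}$)
$k{\left(Y \right)} = \sqrt{-4 + Y}$ ($k{\left(Y \right)} = \sqrt{Y - 4} = \sqrt{-4 + Y}$)
$m{\left(d,c \right)} = - d + 2 i$ ($m{\left(d,c \right)} = \sqrt{-4 + \frac{2}{3} \cdot 0} - d = \sqrt{-4 + 0} - d = \sqrt{-4} - d = 2 i - d = - d + 2 i$)
$407675 + m{\left(-100,O \right)} = 407675 + \left(\left(-1\right) \left(-100\right) + 2 i\right) = 407675 + \left(100 + 2 i\right) = 407775 + 2 i$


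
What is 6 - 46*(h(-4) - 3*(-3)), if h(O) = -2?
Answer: -316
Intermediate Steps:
6 - 46*(h(-4) - 3*(-3)) = 6 - 46*(-2 - 3*(-3)) = 6 - 46*(-2 + 9) = 6 - 46*7 = 6 - 322 = -316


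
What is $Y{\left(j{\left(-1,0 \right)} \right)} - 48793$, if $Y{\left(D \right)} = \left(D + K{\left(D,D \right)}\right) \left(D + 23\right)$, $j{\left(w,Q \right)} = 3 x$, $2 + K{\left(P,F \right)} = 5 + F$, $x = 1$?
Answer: $-48559$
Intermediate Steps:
$K{\left(P,F \right)} = 3 + F$ ($K{\left(P,F \right)} = -2 + \left(5 + F\right) = 3 + F$)
$j{\left(w,Q \right)} = 3$ ($j{\left(w,Q \right)} = 3 \cdot 1 = 3$)
$Y{\left(D \right)} = \left(3 + 2 D\right) \left(23 + D\right)$ ($Y{\left(D \right)} = \left(D + \left(3 + D\right)\right) \left(D + 23\right) = \left(3 + 2 D\right) \left(23 + D\right)$)
$Y{\left(j{\left(-1,0 \right)} \right)} - 48793 = \left(69 + 2 \cdot 3^{2} + 49 \cdot 3\right) - 48793 = \left(69 + 2 \cdot 9 + 147\right) - 48793 = \left(69 + 18 + 147\right) - 48793 = 234 - 48793 = -48559$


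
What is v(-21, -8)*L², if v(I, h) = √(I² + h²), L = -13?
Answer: 169*√505 ≈ 3797.8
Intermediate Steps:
v(-21, -8)*L² = √((-21)² + (-8)²)*(-13)² = √(441 + 64)*169 = √505*169 = 169*√505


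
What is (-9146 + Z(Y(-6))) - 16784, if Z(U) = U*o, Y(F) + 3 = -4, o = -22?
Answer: -25776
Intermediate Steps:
Y(F) = -7 (Y(F) = -3 - 4 = -7)
Z(U) = -22*U (Z(U) = U*(-22) = -22*U)
(-9146 + Z(Y(-6))) - 16784 = (-9146 - 22*(-7)) - 16784 = (-9146 + 154) - 16784 = -8992 - 16784 = -25776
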